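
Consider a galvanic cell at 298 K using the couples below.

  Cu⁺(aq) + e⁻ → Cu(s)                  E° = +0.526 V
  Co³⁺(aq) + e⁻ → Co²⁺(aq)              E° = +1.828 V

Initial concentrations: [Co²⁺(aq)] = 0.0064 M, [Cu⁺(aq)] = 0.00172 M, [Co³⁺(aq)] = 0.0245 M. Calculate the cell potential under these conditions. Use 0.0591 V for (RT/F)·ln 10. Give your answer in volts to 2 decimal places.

Since E°(Co³⁺/Co²⁺) > E°(Cu⁺/Cu), Co³⁺/Co²⁺ serves as the cathode.
E°cell = +1.828 − (+0.526) = +1.302 V, with n = 1 electron transferred.
The balanced reaction is Co³⁺(aq) + Cu(s) → Co²⁺(aq) + Cu⁺(aq), so Q = ([Co²⁺(aq)]·[Cu⁺(aq)]) / [Co³⁺(aq)] = 0.000449 and log Q = −3.347.
E = E° − (0.0591/n)·log Q = +1.302 − (0.0591/1)(−3.347) = +1.50 V.

+1.50 V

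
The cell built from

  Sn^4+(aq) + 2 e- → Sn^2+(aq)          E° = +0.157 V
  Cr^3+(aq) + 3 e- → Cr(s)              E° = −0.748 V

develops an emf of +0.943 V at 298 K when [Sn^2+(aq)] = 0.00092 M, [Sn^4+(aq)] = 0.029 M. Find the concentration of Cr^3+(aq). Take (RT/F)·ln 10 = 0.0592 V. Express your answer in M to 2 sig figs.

2.1 M

Sn⁴⁺/Sn²⁺ is the cathode (higher E°); E°cell = +0.157 − (−0.748) = +0.905 V with n = 6.
From the Nernst equation, log Q = n(E° − E)/0.0592 = 6·(+0.905 − (+0.943))/0.0592 = −3.851.
For 3 Sn^4+(aq) + 2 Cr(s) → 3 Sn^2+(aq) + 2 Cr^3+(aq), the reaction quotient is Q = ([Sn^2+(aq)]^3·[Cr^3+(aq)]^2) / [Sn^4+(aq)]^3.
Isolating [Cr^3+(aq)] in Q = 10^{−3.851} yields log [Cr^3+(aq)] = 0.322, i.e. 2.1 M.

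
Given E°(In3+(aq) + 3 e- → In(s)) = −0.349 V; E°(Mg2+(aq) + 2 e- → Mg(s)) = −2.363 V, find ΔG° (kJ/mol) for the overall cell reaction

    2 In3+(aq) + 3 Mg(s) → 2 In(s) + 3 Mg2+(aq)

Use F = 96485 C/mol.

In the reaction as written In3+(aq) is reduced, so the In³⁺/In couple is the cathode and Mg²⁺/Mg is the anode.
E°cell = −0.349 − (−2.363) = +2.014 V; balancing electrons gives n = 6.
ΔG° = −nFE°cell = −(6)(96485)(+2.014) J/mol = −1166 kJ/mol.

−1166 kJ/mol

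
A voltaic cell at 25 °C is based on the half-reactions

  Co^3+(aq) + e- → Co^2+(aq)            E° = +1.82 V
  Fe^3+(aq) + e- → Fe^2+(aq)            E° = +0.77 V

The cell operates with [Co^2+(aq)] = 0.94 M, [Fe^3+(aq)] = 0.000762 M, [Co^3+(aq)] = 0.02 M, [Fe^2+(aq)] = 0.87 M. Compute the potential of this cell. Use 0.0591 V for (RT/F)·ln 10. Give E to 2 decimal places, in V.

+1.13 V

The Co³⁺/Co²⁺ couple has the more positive E°, so it is the cathode; Fe³⁺/Fe²⁺ is the anode.
E°cell = +1.82 − (+0.77) = +1.05 V, with n = 1 electron transferred.
For the overall reaction Co^3+(aq) + Fe^2+(aq) → Co^2+(aq) + Fe^3+(aq), Q = ([Co^2+(aq)]·[Fe^3+(aq)]) / ([Co^3+(aq)]·[Fe^2+(aq)]) = 0.0412, giving log Q = −1.385.
E = E° − (0.0591/n)·log Q = +1.05 − (0.0591/1)(−1.385) = +1.13 V.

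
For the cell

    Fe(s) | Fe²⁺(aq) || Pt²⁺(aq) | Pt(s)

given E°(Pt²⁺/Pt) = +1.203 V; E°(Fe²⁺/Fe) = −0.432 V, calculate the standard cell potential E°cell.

By convention the left-hand electrode in cell notation is the anode (oxidation) and the right-hand electrode is the cathode (reduction).
E°cell = E°(right) − E°(left) = +1.203 − (−0.432) = +1.635 V.

+1.635 V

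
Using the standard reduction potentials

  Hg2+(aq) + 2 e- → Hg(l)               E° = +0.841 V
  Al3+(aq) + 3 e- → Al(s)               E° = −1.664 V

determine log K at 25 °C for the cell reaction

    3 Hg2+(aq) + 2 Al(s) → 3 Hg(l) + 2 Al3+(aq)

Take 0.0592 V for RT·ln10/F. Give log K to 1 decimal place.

log K = 253.9

The Hg²⁺/Hg couple is reduced (cathode); E°cell = +0.841 − (−1.664) = +2.505 V with n = 6.
At equilibrium E = 0, so log K = nE°cell / 0.0592 = (6)(+2.505) / 0.0592 = 253.9.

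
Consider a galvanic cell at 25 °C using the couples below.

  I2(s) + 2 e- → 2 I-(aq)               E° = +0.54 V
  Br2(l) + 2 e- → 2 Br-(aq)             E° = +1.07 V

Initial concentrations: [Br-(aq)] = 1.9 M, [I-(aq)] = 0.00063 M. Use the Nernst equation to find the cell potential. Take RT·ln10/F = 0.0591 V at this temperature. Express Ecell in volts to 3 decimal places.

+0.324 V

Br₂/Br⁻ is reduced (cathode, E° = +1.07 V) and I₂/I⁻ is oxidized (anode).
The standard potential is +1.07 − (+0.54) = +0.53 V and the balanced reaction transfers n = 2 electrons.
The balanced reaction is Br2(l) + 2 I-(aq) → 2 Br-(aq) + I2(s), so Q = [Br-(aq)]^2 / [I-(aq)]^2 = 9.1×10^6 and log Q = 6.959.
By the Nernst equation, E = +0.53 − (0.0591/2)·(6.959) = +0.324 V.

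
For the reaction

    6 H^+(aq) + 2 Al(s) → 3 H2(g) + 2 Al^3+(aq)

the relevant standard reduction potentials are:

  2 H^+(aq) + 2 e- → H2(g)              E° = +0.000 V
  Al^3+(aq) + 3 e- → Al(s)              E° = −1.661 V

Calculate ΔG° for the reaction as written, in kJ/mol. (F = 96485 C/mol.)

−962 kJ/mol

In the reaction as written H^+(aq) is reduced, so the 2H⁺/H₂ couple is the cathode and Al³⁺/Al is the anode.
E°cell = +0.000 − (−1.661) = +1.661 V; balancing electrons gives n = 6.
ΔG° = −nFE°cell = −(6)(96485)(+1.661) J/mol = −962 kJ/mol.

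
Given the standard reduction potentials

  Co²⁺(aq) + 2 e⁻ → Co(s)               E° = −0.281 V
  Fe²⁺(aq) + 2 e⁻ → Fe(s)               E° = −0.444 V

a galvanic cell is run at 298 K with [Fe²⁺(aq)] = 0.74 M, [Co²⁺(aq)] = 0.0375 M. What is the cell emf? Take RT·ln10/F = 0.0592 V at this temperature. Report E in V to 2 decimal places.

+0.12 V

The Co²⁺/Co couple has the more positive E°, so it is the cathode; Fe²⁺/Fe is the anode.
E°cell = −0.281 − (−0.444) = +0.163 V, with n = 2 electrons transferred.
Balancing gives Co²⁺(aq) + Fe(s) → Co(s) + Fe²⁺(aq); hence Q = [Fe²⁺(aq)] / [Co²⁺(aq)] = 19.7 (log Q = 1.295).
E = E° − (0.0592/n)·log Q = +0.163 − (0.0592/2)(1.295) = +0.12 V.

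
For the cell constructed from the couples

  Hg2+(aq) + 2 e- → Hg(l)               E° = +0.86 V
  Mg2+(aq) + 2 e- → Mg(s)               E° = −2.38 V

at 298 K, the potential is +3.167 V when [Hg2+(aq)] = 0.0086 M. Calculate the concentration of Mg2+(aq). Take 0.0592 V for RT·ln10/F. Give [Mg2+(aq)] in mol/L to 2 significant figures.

2.5 M

Hg²⁺/Hg is the cathode (higher E°); E°cell = +0.86 − (−2.38) = +3.24 V with n = 2.
Since E = E° − (0.0592/n)·log Q, log Q = n(E° − E)/0.0592 = 2.466.
The balanced reaction is Hg2+(aq) + Mg(s) → Hg(l) + Mg2+(aq), so Q = [Mg2+(aq)] / [Hg2+(aq)].
Substituting the known concentrations and solving, log [Mg2+(aq)] = 0.400 and [Mg2+(aq)] = 2.5 M.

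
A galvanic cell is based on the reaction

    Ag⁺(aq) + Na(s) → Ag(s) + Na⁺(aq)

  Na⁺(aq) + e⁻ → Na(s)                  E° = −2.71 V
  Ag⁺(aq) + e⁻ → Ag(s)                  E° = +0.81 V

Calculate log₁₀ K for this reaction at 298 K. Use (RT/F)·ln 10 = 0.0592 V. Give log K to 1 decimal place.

The Ag⁺/Ag couple is reduced (cathode); E°cell = +0.81 − (−2.71) = +3.52 V with n = 1.
At equilibrium E = 0, so log K = nE°cell / 0.0592 = (1)(+3.52) / 0.0592 = 59.5.

log K = 59.5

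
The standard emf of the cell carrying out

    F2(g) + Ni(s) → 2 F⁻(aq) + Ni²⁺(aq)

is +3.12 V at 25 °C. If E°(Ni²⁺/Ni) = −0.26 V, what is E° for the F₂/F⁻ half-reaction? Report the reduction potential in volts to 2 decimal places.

+2.86 V

In the reaction as written the F₂/F⁻ couple is reduced (cathode) and Ni²⁺/Ni is oxidized (anode), so E°cell = E°(F₂/F⁻) − E°(Ni²⁺/Ni).
E°(F₂/F⁻) = E°cell + E°(anode) = +3.12 + (−0.26) = +2.86 V.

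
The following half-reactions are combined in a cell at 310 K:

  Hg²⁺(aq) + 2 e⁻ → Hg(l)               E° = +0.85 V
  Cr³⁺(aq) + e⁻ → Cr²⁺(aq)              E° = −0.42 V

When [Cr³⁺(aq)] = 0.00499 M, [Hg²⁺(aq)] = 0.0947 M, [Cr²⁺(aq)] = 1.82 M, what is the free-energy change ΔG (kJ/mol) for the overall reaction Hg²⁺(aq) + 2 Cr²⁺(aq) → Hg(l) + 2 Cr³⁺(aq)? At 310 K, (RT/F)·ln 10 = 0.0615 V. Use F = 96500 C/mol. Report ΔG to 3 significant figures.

−269 kJ/mol

E°cell = +0.85 − (−0.42) = +1.27 V; the balanced reaction transfers n = 2 electrons.
The reaction quotient is [Cr³⁺(aq)]^2 / ([Hg²⁺(aq)]·[Cr²⁺(aq)]^2) = 7.94×10^−5; by Nernst, E = +1.27 − (0.0615/2)(−4.100) = +1.3961 V.
Then ΔG = −nFE = −2 × 96500 × +1.3961 J/mol = −269 kJ/mol.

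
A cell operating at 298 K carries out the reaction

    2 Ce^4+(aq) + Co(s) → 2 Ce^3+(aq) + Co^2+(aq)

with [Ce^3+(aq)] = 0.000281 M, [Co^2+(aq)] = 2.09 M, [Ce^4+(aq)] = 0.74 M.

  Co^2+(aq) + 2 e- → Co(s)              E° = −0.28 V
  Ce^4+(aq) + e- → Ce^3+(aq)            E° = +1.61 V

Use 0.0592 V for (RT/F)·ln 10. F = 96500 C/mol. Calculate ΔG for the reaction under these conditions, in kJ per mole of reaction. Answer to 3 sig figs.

With Ce⁴⁺/Ce³⁺ reduced at the cathode, E°cell = +1.61 − (−0.28) = +1.89 V and n = 2.
The reaction quotient is ([Ce^3+(aq)]^2·[Co^2+(aq)]) / [Ce^4+(aq)]^2 = 3.01×10^−7; by Nernst, E = +1.89 − (0.0592/2)(−6.521) = +2.0830 V.
ΔG = −nFE = −(2)(96500)(+2.0830) J/mol = −402 kJ/mol.

−402 kJ/mol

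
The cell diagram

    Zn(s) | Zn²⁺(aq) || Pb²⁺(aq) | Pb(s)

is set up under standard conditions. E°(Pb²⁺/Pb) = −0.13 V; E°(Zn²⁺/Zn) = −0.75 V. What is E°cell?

By convention the left-hand electrode in cell notation is the anode (oxidation) and the right-hand electrode is the cathode (reduction).
E°cell = E°(right) − E°(left) = −0.13 − (−0.75) = +0.62 V.

+0.62 V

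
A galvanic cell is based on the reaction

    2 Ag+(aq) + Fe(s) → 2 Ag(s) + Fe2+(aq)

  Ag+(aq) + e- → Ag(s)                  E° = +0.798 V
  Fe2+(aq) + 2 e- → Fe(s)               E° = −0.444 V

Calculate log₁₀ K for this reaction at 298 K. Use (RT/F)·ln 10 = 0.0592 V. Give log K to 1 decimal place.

The Ag⁺/Ag couple is reduced (cathode); E°cell = +0.798 − (−0.444) = +1.242 V with n = 2.
At equilibrium E = 0, so log K = nE°cell / 0.0592 = (2)(+1.242) / 0.0592 = 42.0.

log K = 42.0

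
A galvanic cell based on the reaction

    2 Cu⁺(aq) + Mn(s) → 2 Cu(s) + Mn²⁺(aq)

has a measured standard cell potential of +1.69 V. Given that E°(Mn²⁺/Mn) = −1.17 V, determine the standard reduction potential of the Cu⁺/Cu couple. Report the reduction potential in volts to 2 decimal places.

In the reaction as written the Cu⁺/Cu couple is reduced (cathode) and Mn²⁺/Mn is oxidized (anode), so E°cell = E°(Cu⁺/Cu) − E°(Mn²⁺/Mn).
E°(Cu⁺/Cu) = E°cell + E°(anode) = +1.69 + (−1.17) = +0.52 V.

+0.52 V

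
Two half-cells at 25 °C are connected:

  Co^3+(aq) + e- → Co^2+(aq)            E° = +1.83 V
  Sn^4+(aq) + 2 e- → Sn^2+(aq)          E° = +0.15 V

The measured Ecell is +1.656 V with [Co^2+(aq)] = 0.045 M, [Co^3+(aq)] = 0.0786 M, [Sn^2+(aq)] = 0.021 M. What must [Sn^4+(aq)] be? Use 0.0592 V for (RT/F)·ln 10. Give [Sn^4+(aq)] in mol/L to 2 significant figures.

0.41 M

With Co³⁺/Co²⁺ at the cathode and Sn⁴⁺/Sn²⁺ at the anode, E°cell = +1.83 − (+0.15) = +1.68 V (n = 2).
From the Nernst equation, log Q = n(E° − E)/0.0592 = 2·(+1.68 − (+1.656))/0.0592 = 0.811.
Balancing electrons gives 2 Co^3+(aq) + Sn^2+(aq) → 2 Co^2+(aq) + Sn^4+(aq); thus Q = ([Co^2+(aq)]^2·[Sn^4+(aq)]) / ([Co^3+(aq)]^2·[Sn^2+(aq)]).
Isolating [Sn^4+(aq)] in Q = 10^{0.811} yields log [Sn^4+(aq)] = −0.382, i.e. 0.41 M.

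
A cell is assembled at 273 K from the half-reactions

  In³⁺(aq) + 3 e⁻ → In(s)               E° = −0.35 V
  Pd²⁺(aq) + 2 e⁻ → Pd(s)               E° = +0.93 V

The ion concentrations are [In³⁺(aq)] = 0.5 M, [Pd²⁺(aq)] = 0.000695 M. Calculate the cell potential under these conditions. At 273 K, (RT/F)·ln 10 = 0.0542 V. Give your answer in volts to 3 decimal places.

Pd²⁺/Pd is reduced (cathode, E° = +0.93 V) and In³⁺/In is oxidized (anode).
The standard potential is +0.93 − (−0.35) = +1.28 V and the balanced reaction transfers n = 6 electrons.
For the overall reaction 3 Pd²⁺(aq) + 2 In(s) → 3 Pd(s) + 2 In³⁺(aq), Q = [In³⁺(aq)]^2 / [Pd²⁺(aq)]^3 = 7.45×10^8, giving log Q = 8.872.
By the Nernst equation, E = +1.28 − (0.0542/6)·(8.872) = +1.200 V.

+1.200 V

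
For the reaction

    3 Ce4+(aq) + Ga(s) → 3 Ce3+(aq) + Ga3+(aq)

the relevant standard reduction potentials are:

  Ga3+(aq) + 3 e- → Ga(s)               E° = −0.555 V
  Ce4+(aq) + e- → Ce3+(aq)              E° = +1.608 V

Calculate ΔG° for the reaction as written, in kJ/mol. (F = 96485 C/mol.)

In the reaction as written Ce4+(aq) is reduced, so the Ce⁴⁺/Ce³⁺ couple is the cathode and Ga³⁺/Ga is the anode.
E°cell = +1.608 − (−0.555) = +2.163 V; balancing electrons gives n = 3.
ΔG° = −nFE°cell = −(3)(96485)(+2.163) J/mol = −626 kJ/mol.

−626 kJ/mol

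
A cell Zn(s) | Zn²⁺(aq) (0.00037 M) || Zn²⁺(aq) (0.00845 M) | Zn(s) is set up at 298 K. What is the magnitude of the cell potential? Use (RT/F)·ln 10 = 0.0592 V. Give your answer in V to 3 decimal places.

For a concentration cell E°cell = 0, since both electrodes use the same couple.
The compartment with the higher Zn²⁺(aq) concentration (0.00845 M) acts as the cathode; ions are reduced there and produced at the dilute (0.00037 M) anode.
With n = 2, Ecell = −(0.0592/2)·log([dilute]/[conc]) = −(0.0592/2)·log(0.00037/0.00845) = +0.040 V.

0.040 V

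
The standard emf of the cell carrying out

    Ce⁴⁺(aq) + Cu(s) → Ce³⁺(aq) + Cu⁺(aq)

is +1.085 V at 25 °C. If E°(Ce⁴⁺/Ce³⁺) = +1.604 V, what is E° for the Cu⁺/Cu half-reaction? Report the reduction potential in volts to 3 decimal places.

+0.519 V

In the reaction as written the Ce⁴⁺/Ce³⁺ couple is reduced (cathode) and Cu⁺/Cu is oxidized (anode), so E°cell = E°(Ce⁴⁺/Ce³⁺) − E°(Cu⁺/Cu).
E°(Cu⁺/Cu) = E°(cathode) − E°cell = +1.604 − (+1.085) = +0.519 V.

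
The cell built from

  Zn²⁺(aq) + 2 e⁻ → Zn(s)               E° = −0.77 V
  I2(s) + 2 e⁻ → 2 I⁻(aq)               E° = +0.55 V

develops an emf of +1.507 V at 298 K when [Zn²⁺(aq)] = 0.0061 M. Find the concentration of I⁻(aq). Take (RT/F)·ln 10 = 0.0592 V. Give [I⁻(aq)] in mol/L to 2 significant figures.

With I₂/I⁻ at the cathode and Zn²⁺/Zn at the anode, E°cell = +0.55 − (−0.77) = +1.32 V (n = 2).
Since E = E° − (0.0592/n)·log Q, log Q = n(E° − E)/0.0592 = −6.318.
The balanced reaction is I2(s) + Zn(s) → 2 I⁻(aq) + Zn²⁺(aq), so Q = [I⁻(aq)]^2·[Zn²⁺(aq)].
Solving for the unknown gives log [I⁻(aq)] = −2.052, so [I⁻(aq)] ≈ 0.0089 M.

0.0089 M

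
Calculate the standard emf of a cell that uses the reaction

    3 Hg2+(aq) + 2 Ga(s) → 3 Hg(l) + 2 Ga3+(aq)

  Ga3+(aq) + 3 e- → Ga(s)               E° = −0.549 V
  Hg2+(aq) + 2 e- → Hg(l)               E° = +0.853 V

Hg2+(aq) gains electrons, so the Hg²⁺/Hg couple is the cathode; the Ga³⁺/Ga couple is the anode.
E°cell = E°(cathode) − E°(anode) = +0.853 − (−0.549) = +1.402 V.

+1.402 V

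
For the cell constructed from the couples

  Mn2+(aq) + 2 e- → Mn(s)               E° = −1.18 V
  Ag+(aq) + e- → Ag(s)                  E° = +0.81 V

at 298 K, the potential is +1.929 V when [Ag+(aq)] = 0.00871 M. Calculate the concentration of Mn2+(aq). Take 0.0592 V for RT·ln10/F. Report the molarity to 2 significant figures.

Ag⁺/Ag is the cathode (higher E°); E°cell = +0.81 − (−1.18) = +1.99 V with n = 2.
Rearranging E = E° − (0.0592/n)·log Q gives log Q = 2(+1.99 − (+1.929))/0.0592 = 2.061.
The balanced reaction is 2 Ag+(aq) + Mn(s) → 2 Ag(s) + Mn2+(aq), so Q = [Mn2+(aq)] / [Ag+(aq)]^2.
Isolating [Mn2+(aq)] in Q = 10^{2.061} yields log [Mn2+(aq)] = −2.059, i.e. 0.0087 M.

0.0087 M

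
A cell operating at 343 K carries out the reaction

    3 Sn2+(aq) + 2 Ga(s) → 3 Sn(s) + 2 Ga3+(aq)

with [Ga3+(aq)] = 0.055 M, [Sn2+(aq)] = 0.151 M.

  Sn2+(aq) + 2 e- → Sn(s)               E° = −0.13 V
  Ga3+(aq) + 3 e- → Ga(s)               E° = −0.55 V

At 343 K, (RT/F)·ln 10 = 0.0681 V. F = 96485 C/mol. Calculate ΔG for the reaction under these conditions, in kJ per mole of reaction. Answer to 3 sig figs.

−243 kJ/mol

The standard cell potential is −0.13 − (−0.55) = +0.42 V, with n = 6 electrons in the balanced equation.
The reaction quotient is [Ga3+(aq)]^2 / [Sn2+(aq)]^3 = 0.879; by Nernst, E = +0.42 − (0.0681/6)(−0.056) = +0.4206 V.
Then ΔG = −nFE = −6 × 96485 × +0.4206 J/mol = −243 kJ/mol.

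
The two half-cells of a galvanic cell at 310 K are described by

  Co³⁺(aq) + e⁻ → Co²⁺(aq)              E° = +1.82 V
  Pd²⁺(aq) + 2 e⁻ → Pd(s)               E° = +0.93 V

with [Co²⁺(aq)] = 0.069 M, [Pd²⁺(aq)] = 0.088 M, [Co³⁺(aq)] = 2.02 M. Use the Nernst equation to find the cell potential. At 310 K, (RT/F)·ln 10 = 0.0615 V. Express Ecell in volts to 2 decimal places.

The Co³⁺/Co²⁺ couple has the more positive E°, so it is the cathode; Pd²⁺/Pd is the anode.
E°cell = +1.82 − (+0.93) = +0.89 V, with n = 2 electrons transferred.
The balanced reaction is 2 Co³⁺(aq) + Pd(s) → 2 Co²⁺(aq) + Pd²⁺(aq), so Q = ([Co²⁺(aq)]^2·[Pd²⁺(aq)]) / [Co³⁺(aq)]^2 = 0.000103 and log Q = −3.989.
E = E° − (0.0615/n)·log Q = +0.89 − (0.0615/2)(−3.989) = +1.01 V.

+1.01 V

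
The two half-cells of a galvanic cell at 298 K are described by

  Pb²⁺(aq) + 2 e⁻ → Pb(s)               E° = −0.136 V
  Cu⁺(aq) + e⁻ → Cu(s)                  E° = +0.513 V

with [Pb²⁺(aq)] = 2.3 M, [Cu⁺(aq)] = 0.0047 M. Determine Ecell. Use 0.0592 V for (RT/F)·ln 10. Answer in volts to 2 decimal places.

The Cu⁺/Cu couple has the more positive E°, so it is the cathode; Pb²⁺/Pb is the anode.
E°cell = +0.513 − (−0.136) = +0.649 V, with n = 2 electrons transferred.
For the overall reaction 2 Cu⁺(aq) + Pb(s) → 2 Cu(s) + Pb²⁺(aq), Q = [Pb²⁺(aq)] / [Cu⁺(aq)]^2 = 1.04×10^5, giving log Q = 5.018.
E = E° − (0.0592/n)·log Q = +0.649 − (0.0592/2)(5.018) = +0.50 V.

+0.50 V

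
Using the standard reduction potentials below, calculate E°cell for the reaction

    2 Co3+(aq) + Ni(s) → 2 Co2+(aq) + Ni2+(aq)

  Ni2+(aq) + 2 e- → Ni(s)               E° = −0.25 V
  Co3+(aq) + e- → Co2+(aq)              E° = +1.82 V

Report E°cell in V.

In the reaction as written, Co3+(aq) is reduced (cathode) and Ni2+(aq) is produced by oxidation at the anode.
E°cell = E°(cathode) − E°(anode) = +1.82 − (−0.25) = +2.07 V.

+2.07 V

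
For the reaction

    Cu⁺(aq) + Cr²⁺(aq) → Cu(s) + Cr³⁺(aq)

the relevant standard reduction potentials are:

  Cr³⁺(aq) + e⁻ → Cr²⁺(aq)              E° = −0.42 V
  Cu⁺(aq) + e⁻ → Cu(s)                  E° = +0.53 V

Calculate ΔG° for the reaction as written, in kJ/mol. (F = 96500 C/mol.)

−91.7 kJ/mol

In the reaction as written Cu⁺(aq) is reduced, so the Cu⁺/Cu couple is the cathode and Cr³⁺/Cr²⁺ is the anode.
E°cell = +0.53 − (−0.42) = +0.95 V; balancing electrons gives n = 1.
ΔG° = −nFE°cell = −(1)(96500)(+0.95) J/mol = −91.7 kJ/mol.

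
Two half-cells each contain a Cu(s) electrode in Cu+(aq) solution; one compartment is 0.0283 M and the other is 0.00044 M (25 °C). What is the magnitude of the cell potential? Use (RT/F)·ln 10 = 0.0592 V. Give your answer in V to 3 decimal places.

0.107 V

For a concentration cell E°cell = 0, since both electrodes use the same couple.
The compartment with the higher Cu+(aq) concentration (0.0283 M) acts as the cathode; ions are reduced there and produced at the dilute (0.00044 M) anode.
With n = 1, Ecell = −(0.0592/1)·log([dilute]/[conc]) = −(0.0592/1)·log(0.00044/0.0283) = +0.107 V.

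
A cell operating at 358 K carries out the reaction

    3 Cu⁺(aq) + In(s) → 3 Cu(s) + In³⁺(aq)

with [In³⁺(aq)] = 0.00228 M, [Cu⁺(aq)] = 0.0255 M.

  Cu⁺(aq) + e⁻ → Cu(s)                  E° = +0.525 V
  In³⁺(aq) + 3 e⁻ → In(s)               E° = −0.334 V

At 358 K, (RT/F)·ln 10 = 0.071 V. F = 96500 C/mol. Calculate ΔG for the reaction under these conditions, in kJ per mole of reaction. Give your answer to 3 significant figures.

The standard cell potential is +0.525 − (−0.334) = +0.859 V, with n = 3 electrons in the balanced equation.
Q = [In³⁺(aq)] / [Cu⁺(aq)]^3 = 138, so log Q = 2.138 and E = +0.859 − (0.071/3)(2.138) = +0.8084 V.
ΔG = −nFE = −(3)(96500)(+0.8084) J/mol = −234 kJ/mol.

−234 kJ/mol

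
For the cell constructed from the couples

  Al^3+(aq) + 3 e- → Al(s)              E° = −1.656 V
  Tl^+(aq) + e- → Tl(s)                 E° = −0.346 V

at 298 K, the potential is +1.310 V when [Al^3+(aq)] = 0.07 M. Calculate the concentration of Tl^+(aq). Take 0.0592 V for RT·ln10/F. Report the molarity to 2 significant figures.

With Tl⁺/Tl at the cathode and Al³⁺/Al at the anode, E°cell = −0.346 − (−1.656) = +1.310 V (n = 3).
From the Nernst equation, log Q = n(E° − E)/0.0592 = 3·(+1.310 − (+1.310))/0.0592 = 0.000.
Balancing electrons gives 3 Tl^+(aq) + Al(s) → 3 Tl(s) + Al^3+(aq); thus Q = [Al^3+(aq)] / [Tl^+(aq)]^3.
Isolating [Tl^+(aq)] in Q = 10^{0.000} yields log [Tl^+(aq)] = −0.385, i.e. 0.41 M.

0.41 M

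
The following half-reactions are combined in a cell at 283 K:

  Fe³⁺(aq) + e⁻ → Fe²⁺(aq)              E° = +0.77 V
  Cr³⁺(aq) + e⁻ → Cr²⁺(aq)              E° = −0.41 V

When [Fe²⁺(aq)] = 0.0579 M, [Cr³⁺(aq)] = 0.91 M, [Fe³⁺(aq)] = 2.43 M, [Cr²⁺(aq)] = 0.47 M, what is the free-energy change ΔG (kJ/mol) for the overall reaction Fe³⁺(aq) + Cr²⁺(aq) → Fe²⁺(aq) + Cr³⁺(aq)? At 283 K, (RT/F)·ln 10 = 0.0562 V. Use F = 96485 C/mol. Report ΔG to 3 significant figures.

With Fe³⁺/Fe²⁺ reduced at the cathode, E°cell = +0.77 − (−0.41) = +1.18 V and n = 1.
Here Q = ([Fe²⁺(aq)]·[Cr³⁺(aq)]) / ([Fe³⁺(aq)]·[Cr²⁺(aq)]) = 0.0461 (log Q = −1.336), giving E = +1.18 − (0.0562/1)·(−1.336) = +1.2551 V.
Finally ΔG = −nFE = −(1)(96485 C/mol)(+1.2551 V) = −121 kJ/mol.

−121 kJ/mol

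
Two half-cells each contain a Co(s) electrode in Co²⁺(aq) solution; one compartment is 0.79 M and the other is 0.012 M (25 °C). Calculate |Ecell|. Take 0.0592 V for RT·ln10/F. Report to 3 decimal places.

0.054 V

For a concentration cell E°cell = 0, since both electrodes use the same couple.
The compartment with the higher Co²⁺(aq) concentration (0.79 M) acts as the cathode; ions are reduced there and produced at the dilute (0.012 M) anode.
With n = 2, Ecell = −(0.0592/2)·log([dilute]/[conc]) = −(0.0592/2)·log(0.012/0.79) = +0.054 V.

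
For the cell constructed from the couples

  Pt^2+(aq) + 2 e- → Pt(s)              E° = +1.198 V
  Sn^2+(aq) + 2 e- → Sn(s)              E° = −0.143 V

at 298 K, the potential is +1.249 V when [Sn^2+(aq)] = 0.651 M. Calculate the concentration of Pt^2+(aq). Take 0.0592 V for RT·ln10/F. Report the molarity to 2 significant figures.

Pt²⁺/Pt is the cathode (higher E°); E°cell = +1.198 − (−0.143) = +1.341 V with n = 2.
Rearranging E = E° − (0.0592/n)·log Q gives log Q = 2(+1.341 − (+1.249))/0.0592 = 3.108.
The balanced reaction is Pt^2+(aq) + Sn(s) → Pt(s) + Sn^2+(aq), so Q = [Sn^2+(aq)] / [Pt^2+(aq)].
Substituting the known concentrations and solving, log [Pt^2+(aq)] = −3.294 and [Pt^2+(aq)] = 0.00051 M.

0.00051 M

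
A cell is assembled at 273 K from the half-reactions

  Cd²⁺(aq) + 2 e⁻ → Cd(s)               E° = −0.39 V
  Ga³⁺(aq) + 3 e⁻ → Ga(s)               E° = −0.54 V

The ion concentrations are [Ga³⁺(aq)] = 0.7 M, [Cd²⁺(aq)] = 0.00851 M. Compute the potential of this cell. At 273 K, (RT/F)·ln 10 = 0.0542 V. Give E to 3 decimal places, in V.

Since E°(Cd²⁺/Cd) > E°(Ga³⁺/Ga), Cd²⁺/Cd serves as the cathode.
E°cell = E°cat − E°an = −0.39 − (−0.54) = +0.15 V; n = 6.
For the overall reaction 3 Cd²⁺(aq) + 2 Ga(s) → 3 Cd(s) + 2 Ga³⁺(aq), Q = [Ga³⁺(aq)]^2 / [Cd²⁺(aq)]^3 = 7.95×10^5, giving log Q = 5.900.
E = E° − (0.0542/n)·log Q = +0.15 − (0.0542/6)(5.900) = +0.097 V.

+0.097 V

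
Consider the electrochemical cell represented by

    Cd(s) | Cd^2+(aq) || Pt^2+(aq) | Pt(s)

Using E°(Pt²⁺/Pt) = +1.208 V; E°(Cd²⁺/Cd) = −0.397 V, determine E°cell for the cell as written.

By convention the left-hand electrode in cell notation is the anode (oxidation) and the right-hand electrode is the cathode (reduction).
E°cell = E°(right) − E°(left) = +1.208 − (−0.397) = +1.605 V.

+1.605 V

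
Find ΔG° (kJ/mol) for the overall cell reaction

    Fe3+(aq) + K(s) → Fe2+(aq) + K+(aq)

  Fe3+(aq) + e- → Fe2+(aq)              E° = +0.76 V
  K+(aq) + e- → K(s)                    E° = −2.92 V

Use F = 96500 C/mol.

−355 kJ/mol

In the reaction as written Fe3+(aq) is reduced, so the Fe³⁺/Fe²⁺ couple is the cathode and K⁺/K is the anode.
E°cell = +0.76 − (−2.92) = +3.68 V; balancing electrons gives n = 1.
ΔG° = −nFE°cell = −(1)(96500)(+3.68) J/mol = −355 kJ/mol.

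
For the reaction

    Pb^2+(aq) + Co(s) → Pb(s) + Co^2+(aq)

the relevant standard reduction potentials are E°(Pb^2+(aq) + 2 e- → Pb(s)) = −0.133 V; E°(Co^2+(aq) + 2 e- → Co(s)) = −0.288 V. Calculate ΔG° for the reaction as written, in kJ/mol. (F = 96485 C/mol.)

In the reaction as written Pb^2+(aq) is reduced, so the Pb²⁺/Pb couple is the cathode and Co²⁺/Co is the anode.
E°cell = −0.133 − (−0.288) = +0.155 V; balancing electrons gives n = 2.
ΔG° = −nFE°cell = −(2)(96485)(+0.155) J/mol = −29.9 kJ/mol.

−29.9 kJ/mol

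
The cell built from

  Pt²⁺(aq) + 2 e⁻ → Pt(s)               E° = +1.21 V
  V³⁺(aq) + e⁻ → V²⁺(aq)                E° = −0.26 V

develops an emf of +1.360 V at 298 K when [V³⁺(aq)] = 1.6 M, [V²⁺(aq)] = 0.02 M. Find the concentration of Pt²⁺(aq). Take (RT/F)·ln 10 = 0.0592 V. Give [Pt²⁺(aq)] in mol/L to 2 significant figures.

The Pt²⁺/Pt couple has the larger reduction potential, so it is the cathode: E°cell = +1.21 − (−0.26) = +1.47 V and n = 2.
From the Nernst equation, log Q = n(E° − E)/0.0592 = 2·(+1.47 − (+1.360))/0.0592 = 3.716.
For Pt²⁺(aq) + 2 V²⁺(aq) → Pt(s) + 2 V³⁺(aq), the reaction quotient is Q = [V³⁺(aq)]^2 / ([Pt²⁺(aq)]·[V²⁺(aq)]^2).
Isolating [Pt²⁺(aq)] in Q = 10^{3.716} yields log [Pt²⁺(aq)] = 0.090, i.e. 1.2 M.

1.2 M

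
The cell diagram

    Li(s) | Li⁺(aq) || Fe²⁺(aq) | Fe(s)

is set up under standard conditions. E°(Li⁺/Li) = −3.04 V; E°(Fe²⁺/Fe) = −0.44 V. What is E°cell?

By convention the left-hand electrode in cell notation is the anode (oxidation) and the right-hand electrode is the cathode (reduction).
E°cell = E°(right) − E°(left) = −0.44 − (−3.04) = +2.60 V.

+2.60 V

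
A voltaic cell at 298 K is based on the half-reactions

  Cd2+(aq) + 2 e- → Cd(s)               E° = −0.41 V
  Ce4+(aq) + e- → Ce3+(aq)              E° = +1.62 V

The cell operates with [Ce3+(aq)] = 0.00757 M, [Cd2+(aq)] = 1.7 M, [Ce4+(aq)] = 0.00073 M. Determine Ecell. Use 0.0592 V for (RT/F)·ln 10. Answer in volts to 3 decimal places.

+1.963 V

The Ce⁴⁺/Ce³⁺ couple has the more positive E°, so it is the cathode; Cd²⁺/Cd is the anode.
E°cell = +1.62 − (−0.41) = +2.03 V, with n = 2 electrons transferred.
For the overall reaction 2 Ce4+(aq) + Cd(s) → 2 Ce3+(aq) + Cd2+(aq), Q = ([Ce3+(aq)]^2·[Cd2+(aq)]) / [Ce4+(aq)]^2 = 183, giving log Q = 2.262.
E = E° − (0.0592/n)·log Q = +2.03 − (0.0592/2)(2.262) = +1.963 V.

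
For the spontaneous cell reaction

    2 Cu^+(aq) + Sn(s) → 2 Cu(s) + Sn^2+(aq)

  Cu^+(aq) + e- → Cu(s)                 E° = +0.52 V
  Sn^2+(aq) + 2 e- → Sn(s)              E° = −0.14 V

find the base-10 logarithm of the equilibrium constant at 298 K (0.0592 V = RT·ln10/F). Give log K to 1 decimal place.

log K = 22.3

The Cu⁺/Cu couple is reduced (cathode); E°cell = +0.52 − (−0.14) = +0.66 V with n = 2.
At equilibrium E = 0, so log K = nE°cell / 0.0592 = (2)(+0.66) / 0.0592 = 22.3.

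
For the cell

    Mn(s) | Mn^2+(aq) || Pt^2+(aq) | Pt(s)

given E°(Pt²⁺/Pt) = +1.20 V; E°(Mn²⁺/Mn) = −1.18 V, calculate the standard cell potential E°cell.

+2.38 V

By convention the left-hand electrode in cell notation is the anode (oxidation) and the right-hand electrode is the cathode (reduction).
E°cell = E°(right) − E°(left) = +1.20 − (−1.18) = +2.38 V.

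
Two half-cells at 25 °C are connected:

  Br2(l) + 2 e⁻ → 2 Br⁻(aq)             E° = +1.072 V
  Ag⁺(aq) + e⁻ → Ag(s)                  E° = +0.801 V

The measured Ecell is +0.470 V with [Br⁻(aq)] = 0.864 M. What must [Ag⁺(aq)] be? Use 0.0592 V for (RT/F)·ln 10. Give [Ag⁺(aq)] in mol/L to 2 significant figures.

0.00050 M

The Br₂/Br⁻ couple has the larger reduction potential, so it is the cathode: E°cell = +1.072 − (+0.801) = +0.271 V and n = 2.
Since E = E° − (0.0592/n)·log Q, log Q = n(E° − E)/0.0592 = −6.723.
For Br2(l) + 2 Ag(s) → 2 Br⁻(aq) + 2 Ag⁺(aq), the reaction quotient is Q = [Br⁻(aq)]^2·[Ag⁺(aq)]^2.
Isolating [Ag⁺(aq)] in Q = 10^{−6.723} yields log [Ag⁺(aq)] = −3.298, i.e. 0.00050 M.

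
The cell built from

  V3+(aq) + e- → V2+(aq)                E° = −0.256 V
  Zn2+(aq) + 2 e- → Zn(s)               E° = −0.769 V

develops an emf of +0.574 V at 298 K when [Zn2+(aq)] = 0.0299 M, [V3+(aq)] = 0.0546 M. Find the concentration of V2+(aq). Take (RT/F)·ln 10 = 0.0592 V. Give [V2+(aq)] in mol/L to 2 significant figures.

With V³⁺/V²⁺ at the cathode and Zn²⁺/Zn at the anode, E°cell = −0.256 − (−0.769) = +0.513 V (n = 2).
From the Nernst equation, log Q = n(E° − E)/0.0592 = 2·(+0.513 − (+0.574))/0.0592 = −2.061.
Balancing electrons gives 2 V3+(aq) + Zn(s) → 2 V2+(aq) + Zn2+(aq); thus Q = ([V2+(aq)]^2·[Zn2+(aq)]) / [V3+(aq)]^2.
Substituting the known concentrations and solving, log [V2+(aq)] = −1.531 and [V2+(aq)] = 0.029 M.

0.029 M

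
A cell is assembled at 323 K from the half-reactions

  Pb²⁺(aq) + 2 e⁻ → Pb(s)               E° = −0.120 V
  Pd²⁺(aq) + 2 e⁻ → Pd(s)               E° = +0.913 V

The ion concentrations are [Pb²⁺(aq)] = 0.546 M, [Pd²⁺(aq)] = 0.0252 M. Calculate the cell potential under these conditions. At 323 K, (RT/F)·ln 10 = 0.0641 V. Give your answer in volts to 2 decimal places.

The Pd²⁺/Pd couple has the more positive E°, so it is the cathode; Pb²⁺/Pb is the anode.
E°cell = E°cat − E°an = +0.913 − (−0.120) = +1.033 V; n = 2.
For the overall reaction Pd²⁺(aq) + Pb(s) → Pd(s) + Pb²⁺(aq), Q = [Pb²⁺(aq)] / [Pd²⁺(aq)] = 21.7, giving log Q = 1.336.
Applying E = E° − (RT ln10/nF)·log Q gives +1.033 − (0.0641/2)(1.336) = +0.99 V.

+0.99 V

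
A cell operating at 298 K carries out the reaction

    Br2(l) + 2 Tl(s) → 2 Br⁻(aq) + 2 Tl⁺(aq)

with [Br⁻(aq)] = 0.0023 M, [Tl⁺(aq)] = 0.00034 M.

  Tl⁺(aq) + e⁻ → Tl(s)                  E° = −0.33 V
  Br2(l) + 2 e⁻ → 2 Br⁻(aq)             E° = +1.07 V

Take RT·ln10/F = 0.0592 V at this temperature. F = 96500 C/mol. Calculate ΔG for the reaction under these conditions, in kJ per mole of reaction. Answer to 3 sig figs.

−340 kJ/mol

With Br₂/Br⁻ reduced at the cathode, E°cell = +1.07 − (−0.33) = +1.40 V and n = 2.
Q = [Br⁻(aq)]^2·[Tl⁺(aq)]^2 = 6.12×10^−13, so log Q = −12.214 and E = +1.40 − (0.0592/2)(−12.214) = +1.7615 V.
Finally ΔG = −nFE = −(2)(96500 C/mol)(+1.7615 V) = −340 kJ/mol.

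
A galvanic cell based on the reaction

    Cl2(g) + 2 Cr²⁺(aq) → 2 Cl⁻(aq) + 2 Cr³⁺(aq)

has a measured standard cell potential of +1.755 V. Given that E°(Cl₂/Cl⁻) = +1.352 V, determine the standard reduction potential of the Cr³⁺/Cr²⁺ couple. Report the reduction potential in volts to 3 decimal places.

In the reaction as written the Cl₂/Cl⁻ couple is reduced (cathode) and Cr³⁺/Cr²⁺ is oxidized (anode), so E°cell = E°(Cl₂/Cl⁻) − E°(Cr³⁺/Cr²⁺).
E°(Cr³⁺/Cr²⁺) = E°(cathode) − E°cell = +1.352 − (+1.755) = −0.403 V.

−0.403 V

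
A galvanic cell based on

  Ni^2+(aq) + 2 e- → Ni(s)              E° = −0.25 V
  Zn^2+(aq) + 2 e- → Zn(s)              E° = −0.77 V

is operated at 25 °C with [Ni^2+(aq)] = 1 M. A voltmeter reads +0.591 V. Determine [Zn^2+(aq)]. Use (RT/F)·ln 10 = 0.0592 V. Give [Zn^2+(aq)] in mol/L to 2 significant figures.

0.0040 M

The Ni²⁺/Ni couple has the larger reduction potential, so it is the cathode: E°cell = −0.25 − (−0.77) = +0.52 V and n = 2.
Rearranging E = E° − (0.0592/n)·log Q gives log Q = 2(+0.52 − (+0.591))/0.0592 = −2.399.
Balancing electrons gives Ni^2+(aq) + Zn(s) → Ni(s) + Zn^2+(aq); thus Q = [Zn^2+(aq)] / [Ni^2+(aq)].
Solving for the unknown gives log [Zn^2+(aq)] = −2.399, so [Zn^2+(aq)] ≈ 0.0040 M.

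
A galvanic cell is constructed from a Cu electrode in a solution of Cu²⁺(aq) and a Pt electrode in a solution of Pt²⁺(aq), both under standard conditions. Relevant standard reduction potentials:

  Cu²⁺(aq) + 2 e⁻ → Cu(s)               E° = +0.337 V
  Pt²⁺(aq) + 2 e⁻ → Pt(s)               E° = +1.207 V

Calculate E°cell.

Of the two couples in this cell, the one with the more positive reduction potential is reduced at the cathode: here that is Pt²⁺/Pt (+1.207 V); Cu²⁺/Cu (+0.337 V) is the anode.
E°cell = E°(cathode) − E°(anode) = +1.207 − (+0.337) = +0.870 V.

+0.870 V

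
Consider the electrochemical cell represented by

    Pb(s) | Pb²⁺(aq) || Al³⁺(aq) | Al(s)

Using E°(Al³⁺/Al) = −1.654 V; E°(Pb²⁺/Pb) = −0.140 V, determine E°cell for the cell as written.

−1.514 V

By convention the left-hand electrode in cell notation is the anode (oxidation) and the right-hand electrode is the cathode (reduction).
E°cell = E°(right) − E°(left) = −1.654 − (−0.140) = −1.514 V.
The negative sign shows that, as written, the cell would require an external voltage to drive the reaction.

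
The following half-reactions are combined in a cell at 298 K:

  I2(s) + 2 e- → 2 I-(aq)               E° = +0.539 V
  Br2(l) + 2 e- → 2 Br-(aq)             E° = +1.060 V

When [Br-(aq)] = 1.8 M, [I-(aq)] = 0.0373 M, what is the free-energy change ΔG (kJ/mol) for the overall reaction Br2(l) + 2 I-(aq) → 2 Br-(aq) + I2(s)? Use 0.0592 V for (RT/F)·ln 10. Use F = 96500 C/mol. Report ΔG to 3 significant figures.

The standard cell potential is +1.060 − (+0.539) = +0.521 V, with n = 2 electrons in the balanced equation.
Q = [Br-(aq)]^2 / [I-(aq)]^2 = 2.33×10^3, so log Q = 3.367 and E = +0.521 − (0.0592/2)(3.367) = +0.4213 V.
ΔG = −nFE = −(2)(96500)(+0.4213) J/mol = −81.3 kJ/mol.

−81.3 kJ/mol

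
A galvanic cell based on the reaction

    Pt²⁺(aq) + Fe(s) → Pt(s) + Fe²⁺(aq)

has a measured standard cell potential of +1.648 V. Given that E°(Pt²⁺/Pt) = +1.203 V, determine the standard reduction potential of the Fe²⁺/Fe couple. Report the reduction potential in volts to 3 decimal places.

In the reaction as written the Pt²⁺/Pt couple is reduced (cathode) and Fe²⁺/Fe is oxidized (anode), so E°cell = E°(Pt²⁺/Pt) − E°(Fe²⁺/Fe).
E°(Fe²⁺/Fe) = E°(cathode) − E°cell = +1.203 − (+1.648) = −0.445 V.

−0.445 V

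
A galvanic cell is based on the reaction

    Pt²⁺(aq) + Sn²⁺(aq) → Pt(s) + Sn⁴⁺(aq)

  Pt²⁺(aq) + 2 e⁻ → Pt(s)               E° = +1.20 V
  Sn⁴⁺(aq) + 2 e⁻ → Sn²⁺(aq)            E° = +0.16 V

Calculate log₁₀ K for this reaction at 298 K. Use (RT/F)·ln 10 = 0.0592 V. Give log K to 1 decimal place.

The Pt²⁺/Pt couple is reduced (cathode); E°cell = +1.20 − (+0.16) = +1.04 V with n = 2.
At equilibrium E = 0, so log K = nE°cell / 0.0592 = (2)(+1.04) / 0.0592 = 35.1.

log K = 35.1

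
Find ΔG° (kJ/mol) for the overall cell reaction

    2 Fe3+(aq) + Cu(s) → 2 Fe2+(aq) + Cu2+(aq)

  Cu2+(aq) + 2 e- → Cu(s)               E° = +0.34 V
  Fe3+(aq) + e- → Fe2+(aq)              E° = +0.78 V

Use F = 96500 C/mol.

−84.9 kJ/mol

In the reaction as written Fe3+(aq) is reduced, so the Fe³⁺/Fe²⁺ couple is the cathode and Cu²⁺/Cu is the anode.
E°cell = +0.78 − (+0.34) = +0.44 V; balancing electrons gives n = 2.
ΔG° = −nFE°cell = −(2)(96500)(+0.44) J/mol = −84.9 kJ/mol.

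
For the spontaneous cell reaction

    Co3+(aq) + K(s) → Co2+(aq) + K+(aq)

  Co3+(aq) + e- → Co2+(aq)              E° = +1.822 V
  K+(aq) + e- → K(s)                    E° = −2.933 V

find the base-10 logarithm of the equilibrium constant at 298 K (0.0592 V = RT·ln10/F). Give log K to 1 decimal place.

The Co³⁺/Co²⁺ couple is reduced (cathode); E°cell = +1.822 − (−2.933) = +4.755 V with n = 1.
At equilibrium E = 0, so log K = nE°cell / 0.0592 = (1)(+4.755) / 0.0592 = 80.3.

log K = 80.3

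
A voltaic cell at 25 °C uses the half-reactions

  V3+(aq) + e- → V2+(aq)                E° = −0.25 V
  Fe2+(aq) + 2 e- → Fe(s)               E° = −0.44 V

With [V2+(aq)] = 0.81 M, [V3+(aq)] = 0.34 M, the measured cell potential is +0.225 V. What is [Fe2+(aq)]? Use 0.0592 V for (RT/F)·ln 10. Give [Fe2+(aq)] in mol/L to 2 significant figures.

0.012 M

With V³⁺/V²⁺ at the cathode and Fe²⁺/Fe at the anode, E°cell = −0.25 − (−0.44) = +0.19 V (n = 2).
From the Nernst equation, log Q = n(E° − E)/0.0592 = 2·(+0.19 − (+0.225))/0.0592 = −1.182.
Balancing electrons gives 2 V3+(aq) + Fe(s) → 2 V2+(aq) + Fe2+(aq); thus Q = ([V2+(aq)]^2·[Fe2+(aq)]) / [V3+(aq)]^2.
Solving for the unknown gives log [Fe2+(aq)] = −1.936, so [Fe2+(aq)] ≈ 0.012 M.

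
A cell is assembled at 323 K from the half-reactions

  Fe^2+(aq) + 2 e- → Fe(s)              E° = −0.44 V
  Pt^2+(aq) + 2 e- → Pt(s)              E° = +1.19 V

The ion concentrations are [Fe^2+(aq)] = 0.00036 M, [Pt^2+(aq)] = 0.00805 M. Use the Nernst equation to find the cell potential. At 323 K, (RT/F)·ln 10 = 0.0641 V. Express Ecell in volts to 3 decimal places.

Since E°(Pt²⁺/Pt) > E°(Fe²⁺/Fe), Pt²⁺/Pt serves as the cathode.
E°cell = +1.19 − (−0.44) = +1.63 V, with n = 2 electrons transferred.
The balanced reaction is Pt^2+(aq) + Fe(s) → Pt(s) + Fe^2+(aq), so Q = [Fe^2+(aq)] / [Pt^2+(aq)] = 0.0447 and log Q = −1.349.
E = E° − (0.0641/n)·log Q = +1.63 − (0.0641/2)(−1.349) = +1.673 V.

+1.673 V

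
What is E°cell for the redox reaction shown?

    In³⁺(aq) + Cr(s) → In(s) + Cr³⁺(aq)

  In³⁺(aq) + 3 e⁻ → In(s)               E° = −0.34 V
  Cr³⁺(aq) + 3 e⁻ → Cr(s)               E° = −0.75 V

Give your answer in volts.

+0.41 V

In³⁺(aq) gains electrons, so the In³⁺/In couple is the cathode; the Cr³⁺/Cr couple is the anode.
E°cell = E°(cathode) − E°(anode) = −0.34 − (−0.75) = +0.41 V.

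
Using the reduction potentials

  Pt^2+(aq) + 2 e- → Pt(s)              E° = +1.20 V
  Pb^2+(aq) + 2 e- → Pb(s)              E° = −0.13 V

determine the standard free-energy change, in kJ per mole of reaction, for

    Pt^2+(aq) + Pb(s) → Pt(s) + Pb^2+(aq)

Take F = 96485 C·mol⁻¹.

In the reaction as written Pt^2+(aq) is reduced, so the Pt²⁺/Pt couple is the cathode and Pb²⁺/Pb is the anode.
E°cell = +1.20 − (−0.13) = +1.33 V; balancing electrons gives n = 2.
ΔG° = −nFE°cell = −(2)(96485)(+1.33) J/mol = −257 kJ/mol.

−257 kJ/mol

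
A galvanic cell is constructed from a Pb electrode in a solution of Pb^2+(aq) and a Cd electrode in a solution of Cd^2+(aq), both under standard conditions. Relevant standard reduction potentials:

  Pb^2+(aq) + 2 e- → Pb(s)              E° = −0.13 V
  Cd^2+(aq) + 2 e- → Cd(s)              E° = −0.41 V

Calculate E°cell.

+0.28 V

Of the two couples in this cell, the one with the more positive reduction potential is reduced at the cathode: here that is Pb²⁺/Pb (−0.13 V); Cd²⁺/Cd (−0.41 V) is the anode.
E°cell = E°(cathode) − E°(anode) = −0.13 − (−0.41) = +0.28 V.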